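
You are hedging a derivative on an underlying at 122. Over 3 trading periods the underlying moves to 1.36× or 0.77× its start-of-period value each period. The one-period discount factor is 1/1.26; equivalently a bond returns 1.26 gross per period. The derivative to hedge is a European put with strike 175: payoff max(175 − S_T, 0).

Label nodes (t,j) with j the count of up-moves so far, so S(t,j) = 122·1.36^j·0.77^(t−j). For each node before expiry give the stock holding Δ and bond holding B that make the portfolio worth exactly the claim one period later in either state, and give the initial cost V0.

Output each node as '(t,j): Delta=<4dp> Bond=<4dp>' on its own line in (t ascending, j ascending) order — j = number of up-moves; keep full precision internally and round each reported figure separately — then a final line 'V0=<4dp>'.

(0,0): Delta=-0.2040 Bond=28.1346
(1,0): Delta=-1.0000 Bond=110.2293
(1,1): Delta=-0.1120 Bond=20.1885
(2,0): Delta=-1.0000 Bond=138.8889
(2,1): Delta=-1.0000 Bond=138.8889
(2,2): Delta=-0.0094 Bond=2.2842
V0=3.2510

Since d<R<u, set p* = (R−d)/(u−d) = 0.8305; price each node as the discounted p*-expectation of its children.
Terminal values V(3,·): V(3,0)=119.3030, V(3,1)=76.6260, V(3,2)=1.2486, V(3,3)=0.0000
Node (2,0) S=72.3338: V=(p*·76.6260+(1−p*)·119.3030)/1.26=66.5551; Δ=(76.6260−119.3030)/(98.3740−55.6970)=-1.0000; B=V−Δ·S=138.8889
Node (2,1) S=127.7584: V=(p*·1.2486+(1−p*)·76.6260)/1.26=11.1305; Δ=(1.2486−76.6260)/(173.7514−98.3740)=-1.0000; B=V−Δ·S=138.8889
Node (2,2) S=225.6512: V=(p*·0.0000+(1−p*)·1.2486)/1.26=0.1680; Δ=(0.0000−1.2486)/(306.8856−173.7514)=-0.0094; B=V−Δ·S=2.2842
Node (1,0) S=93.9400: V=(p*·11.1305+(1−p*)·66.5551)/1.26=16.2893; Δ=(11.1305−66.5551)/(127.7584−72.3338)=-1.0000; B=V−Δ·S=110.2293
Node (1,1) S=165.9200: V=(p*·0.1680+(1−p*)·11.1305)/1.26=1.6079; Δ=(0.1680−11.1305)/(225.6512−127.7584)=-0.1120; B=V−Δ·S=20.1885
Node (0,0) S=122.0000: V=(p*·1.6079+(1−p*)·16.2893)/1.26=3.2510; Δ=(1.6079−16.2893)/(165.9200−93.9400)=-0.2040; B=V−Δ·S=28.1346
The time-0 hedge costs 3.2510, which is the no-arbitrage price.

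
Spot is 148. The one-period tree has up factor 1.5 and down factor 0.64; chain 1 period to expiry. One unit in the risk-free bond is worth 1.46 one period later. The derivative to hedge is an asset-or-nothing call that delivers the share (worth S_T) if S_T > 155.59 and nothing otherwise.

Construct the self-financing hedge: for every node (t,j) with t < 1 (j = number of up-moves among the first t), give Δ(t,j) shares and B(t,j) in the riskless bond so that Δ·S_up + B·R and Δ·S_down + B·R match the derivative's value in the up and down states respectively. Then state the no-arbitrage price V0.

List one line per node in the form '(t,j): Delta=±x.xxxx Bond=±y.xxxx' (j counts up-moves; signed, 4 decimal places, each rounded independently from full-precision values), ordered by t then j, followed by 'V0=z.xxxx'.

(0,0): Delta=1.7442 Bond=-113.1571
V0=144.9825

Under the risk-neutral measure, an up-move has probability p* = (R−d)/(u−d) = 0.9535 and values discount at R = 1.46.
Payoff layer (t=1): V(1,0)=0.0000, V(1,1)=222.0000
(0,0): S=148.0000. Δ = (V_up−V_dn)/(S_up−S_dn) = (222.0000−0.0000)/(222.0000−94.7200) = 1.7442. V = [p*·222.0000 + (1−p*)·0.0000]/1.46 = 144.9825. B = V − Δ·S = -113.1571.
Each (Δ,B) replicates both successor values, so the strategy is self-financing and V0 is arbitrage-free.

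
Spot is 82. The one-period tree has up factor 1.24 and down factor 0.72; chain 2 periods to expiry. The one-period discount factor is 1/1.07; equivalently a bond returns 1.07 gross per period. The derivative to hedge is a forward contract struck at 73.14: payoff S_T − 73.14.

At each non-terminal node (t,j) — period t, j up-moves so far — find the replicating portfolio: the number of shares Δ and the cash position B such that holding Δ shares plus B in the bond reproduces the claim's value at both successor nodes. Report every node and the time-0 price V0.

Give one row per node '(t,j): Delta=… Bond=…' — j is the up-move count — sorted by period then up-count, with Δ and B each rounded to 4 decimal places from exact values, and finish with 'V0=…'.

(0,0): Delta=1.0000 Bond=-63.8833
(1,0): Delta=1.0000 Bond=-68.3551
(1,1): Delta=1.0000 Bond=-68.3551
V0=18.1167

The replicating-portfolio and risk-neutral prices coincide; use p* = (1.07−0.72)/(1.24−0.72) = 0.6731 for the latter.
Terminal payoffs: V(2,0)=-30.6312, V(2,1)=0.0696, V(2,2)=52.9432
Node (1,0) S=59.0400: V=(p*·0.0696+(1−p*)·-30.6312)/1.07=-9.3151; Δ=(0.0696−-30.6312)/(73.2096−42.5088)=1.0000; B=V−Δ·S=-68.3551
Node (1,1) S=101.6800: V=(p*·52.9432+(1−p*)·0.0696)/1.07=33.3249; Δ=(52.9432−0.0696)/(126.0832−73.2096)=1.0000; B=V−Δ·S=-68.3551
Node (0,0) S=82.0000: V=(p*·33.3249+(1−p*)·-9.3151)/1.07=18.1167; Δ=(33.3249−-9.3151)/(101.6800−59.0400)=1.0000; B=V−Δ·S=-63.8833
Each (Δ,B) replicates both successor values, so the strategy is self-financing and V0 is arbitrage-free.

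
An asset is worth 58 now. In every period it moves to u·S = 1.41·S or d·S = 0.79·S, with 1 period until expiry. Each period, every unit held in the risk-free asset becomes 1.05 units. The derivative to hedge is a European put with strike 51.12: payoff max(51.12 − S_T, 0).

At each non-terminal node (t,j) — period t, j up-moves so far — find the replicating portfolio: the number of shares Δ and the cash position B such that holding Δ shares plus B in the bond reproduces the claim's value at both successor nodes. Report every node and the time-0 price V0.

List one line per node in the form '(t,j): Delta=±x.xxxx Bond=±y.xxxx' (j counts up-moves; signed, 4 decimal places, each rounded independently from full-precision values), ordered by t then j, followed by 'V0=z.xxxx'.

(0,0): Delta=-0.1474 Bond=11.4793
V0=2.9309

Under the risk-neutral measure, an up-move has probability p* = (R−d)/(u−d) = 0.4194 and values discount at R = 1.05.
At expiry t=1: V(1,0)=5.3000, V(1,1)=0.0000
  t=0,j=0: stock 58.0000 → up 81.7800 (V=0.0000), down 45.8200 (V=5.3000). Price 2.9309; hedge Δ=-0.1474, bond B=11.4793.
The time-0 hedge costs 2.9309, which is the no-arbitrage price.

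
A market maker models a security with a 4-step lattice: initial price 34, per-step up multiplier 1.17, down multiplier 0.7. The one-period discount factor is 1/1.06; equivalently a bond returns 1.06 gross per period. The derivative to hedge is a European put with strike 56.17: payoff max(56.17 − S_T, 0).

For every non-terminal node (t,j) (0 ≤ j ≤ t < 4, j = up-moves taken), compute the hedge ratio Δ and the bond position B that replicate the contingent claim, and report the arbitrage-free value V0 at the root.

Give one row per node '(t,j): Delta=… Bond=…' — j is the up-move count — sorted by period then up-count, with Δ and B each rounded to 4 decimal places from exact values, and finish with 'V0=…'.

Under the risk-neutral measure, an up-move has probability p* = (R−d)/(u−d) = 0.7660 and values discount at R = 1.06.
Terminal values V(4,·): V(4,0)=48.0066, V(4,1)=42.5255, V(4,2)=33.3641, V(4,3)=18.0516, V(4,4)=0.0000
Node (3,0) S=11.6620: V=(p*·42.5255+(1−p*)·48.0066)/1.06=41.3286; Δ=(42.5255−48.0066)/(13.6445−8.1634)=-1.0000; B=V−Δ·S=52.9906
Node (3,1) S=19.4922: V=(p*·33.3641+(1−p*)·42.5255)/1.06=33.4984; Δ=(33.3641−42.5255)/(22.8059−13.6445)=-1.0000; B=V−Δ·S=52.9906
Node (3,2) S=32.5798: V=(p*·18.0516+(1−p*)·33.3641)/1.06=20.4107; Δ=(18.0516−33.3641)/(38.1184−22.8059)=-1.0000; B=V−Δ·S=52.9906
Node (3,3) S=54.4548: V=(p*·0.0000+(1−p*)·18.0516)/1.06=3.9857; Δ=(0.0000−18.0516)/(63.7122−38.1184)=-0.7053; B=V−Δ·S=42.3934
Node (2,0) S=16.6600: V=(p*·33.4984+(1−p*)·41.3286)/1.06=33.3311; Δ=(33.4984−41.3286)/(19.4922−11.6620)=-1.0000; B=V−Δ·S=49.9911
Node (2,1) S=27.8460: V=(p*·20.4107+(1−p*)·33.4984)/1.06=22.1451; Δ=(20.4107−33.4984)/(32.5798−19.4922)=-1.0000; B=V−Δ·S=49.9911
Node (2,2) S=46.5426: V=(p*·3.9857+(1−p*)·20.4107)/1.06=7.3867; Δ=(3.9857−20.4107)/(54.4548−32.5798)=-0.7509; B=V−Δ·S=42.3336
Node (1,0) S=23.8000: V=(p*·22.1451+(1−p*)·33.3311)/1.06=23.3614; Δ=(22.1451−33.3311)/(27.8460−16.6600)=-1.0000; B=V−Δ·S=47.1614
Node (1,1) S=39.7800: V=(p*·7.3867+(1−p*)·22.1451)/1.06=10.2271; Δ=(7.3867−22.1451)/(46.5426−27.8460)=-0.7894; B=V−Δ·S=41.6281
Node (0,0) S=34.0000: V=(p*·10.2271+(1−p*)·23.3614)/1.06=12.5482; Δ=(10.2271−23.3614)/(39.7800−23.8000)=-0.8219; B=V−Δ·S=40.4935
The time-0 hedge costs 12.5482, which is the no-arbitrage price.

(0,0): Delta=-0.8219 Bond=40.4935
(1,0): Delta=-1.0000 Bond=47.1614
(1,1): Delta=-0.7894 Bond=41.6281
(2,0): Delta=-1.0000 Bond=49.9911
(2,1): Delta=-1.0000 Bond=49.9911
(2,2): Delta=-0.7509 Bond=42.3336
(3,0): Delta=-1.0000 Bond=52.9906
(3,1): Delta=-1.0000 Bond=52.9906
(3,2): Delta=-1.0000 Bond=52.9906
(3,3): Delta=-0.7053 Bond=42.3934
V0=12.5482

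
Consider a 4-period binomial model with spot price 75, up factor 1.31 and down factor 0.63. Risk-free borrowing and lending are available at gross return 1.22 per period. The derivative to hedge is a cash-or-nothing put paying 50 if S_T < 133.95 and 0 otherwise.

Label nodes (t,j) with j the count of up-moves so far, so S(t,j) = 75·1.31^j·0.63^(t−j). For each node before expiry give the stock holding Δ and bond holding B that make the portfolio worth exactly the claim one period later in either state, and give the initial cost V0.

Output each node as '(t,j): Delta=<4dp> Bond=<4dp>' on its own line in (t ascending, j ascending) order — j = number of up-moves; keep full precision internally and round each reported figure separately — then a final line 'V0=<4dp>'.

(0,0): Delta=-0.3527 Bond=36.2281
(1,0): Delta=0.0000 Bond=27.5353
(1,1): Delta=-0.3785 Bond=46.7401
(2,0): Delta=0.0000 Bond=33.5931
(2,1): Delta=0.0000 Bond=33.5931
(2,2): Delta=-0.4063 Bond=60.5969
(3,0): Delta=0.0000 Bond=40.9836
(3,1): Delta=0.0000 Bond=40.9836
(3,2): Delta=0.0000 Bond=40.9836
(3,3): Delta=-0.4361 Bond=78.9537
V0=9.7790

The replicating-portfolio and risk-neutral prices coincide; use p* = (1.22−0.63)/(1.31−0.63) = 0.8676 for the latter.
At expiry t=4: V(4,0)=50.0000, V(4,1)=50.0000, V(4,2)=50.0000, V(4,3)=50.0000, V(4,4)=0.0000
  t=3,j=0: stock 18.7535 → up 24.5671 (V=50.0000), down 11.8147 (V=50.0000). Price 40.9836; hedge Δ=0.0000, bond B=40.9836.
  t=3,j=1: stock 38.9954 → up 51.0840 (V=50.0000), down 24.5671 (V=50.0000). Price 40.9836; hedge Δ=0.0000, bond B=40.9836.
  t=3,j=2: stock 81.0857 → up 106.2223 (V=50.0000), down 51.0840 (V=50.0000). Price 40.9836; hedge Δ=0.0000, bond B=40.9836.
  t=3,j=3: stock 168.6068 → up 220.8749 (V=0.0000), down 106.2223 (V=50.0000). Price 5.4243; hedge Δ=-0.4361, bond B=78.9537.
  t=2,j=0: stock 29.7675 → up 38.9954 (V=40.9836), down 18.7535 (V=40.9836). Price 33.5931; hedge Δ=0.0000, bond B=33.5931.
  t=2,j=1: stock 61.8975 → up 81.0857 (V=40.9836), down 38.9954 (V=40.9836). Price 33.5931; hedge Δ=0.0000, bond B=33.5931.
  t=2,j=2: stock 128.7075 → up 168.6068 (V=5.4243), down 81.0857 (V=40.9836). Price 8.3038; hedge Δ=-0.4063, bond B=60.5969.
  t=1,j=0: stock 47.2500 → up 61.8975 (V=33.5931), down 29.7675 (V=33.5931). Price 27.5353; hedge Δ=0.0000, bond B=27.5353.
  t=1,j=1: stock 98.2500 → up 128.7075 (V=8.3038), down 61.8975 (V=33.5931). Price 9.5500; hedge Δ=-0.3785, bond B=46.7401.
  t=0,j=0: stock 75.0000 → up 98.2500 (V=9.5500), down 47.2500 (V=27.5353). Price 9.7790; hedge Δ=-0.3527, bond B=36.2281.
Each (Δ,B) replicates both successor values, so the strategy is self-financing and V0 is arbitrage-free.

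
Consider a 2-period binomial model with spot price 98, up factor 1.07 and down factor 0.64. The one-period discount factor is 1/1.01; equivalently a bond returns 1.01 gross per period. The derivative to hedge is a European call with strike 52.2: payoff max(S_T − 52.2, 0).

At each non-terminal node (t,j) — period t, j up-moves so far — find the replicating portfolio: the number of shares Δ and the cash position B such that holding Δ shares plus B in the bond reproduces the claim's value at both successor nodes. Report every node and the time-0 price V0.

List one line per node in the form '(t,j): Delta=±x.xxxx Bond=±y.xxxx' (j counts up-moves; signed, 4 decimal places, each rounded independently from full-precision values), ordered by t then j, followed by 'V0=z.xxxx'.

(0,0): Delta=0.9605 Bond=-47.0668
(1,0): Delta=0.5529 Bond=-21.9725
(1,1): Delta=1.0000 Bond=-51.6832
V0=47.0587

Risk-neutral probability p* = (R−d)/(u−d) = (1.01−0.64)/(1.07−0.64) = 0.8605.
At expiry t=2: V(2,0)=0.0000, V(2,1)=14.9104, V(2,2)=60.0002
Node (1,0) S=62.7200: V=(p*·14.9104+(1−p*)·0.0000)/1.01=12.7029; Δ=(14.9104−0.0000)/(67.1104−40.1408)=0.5529; B=V−Δ·S=-21.9725
Node (1,1) S=104.8600: V=(p*·60.0002+(1−p*)·14.9104)/1.01=53.1768; Δ=(60.0002−14.9104)/(112.2002−67.1104)=1.0000; B=V−Δ·S=-51.6832
Node (0,0) S=98.0000: V=(p*·53.1768+(1−p*)·12.7029)/1.01=47.0587; Δ=(53.1768−12.7029)/(104.8600−62.7200)=0.9605; B=V−Δ·S=-47.0668
The time-0 hedge costs 47.0587, which is the no-arbitrage price.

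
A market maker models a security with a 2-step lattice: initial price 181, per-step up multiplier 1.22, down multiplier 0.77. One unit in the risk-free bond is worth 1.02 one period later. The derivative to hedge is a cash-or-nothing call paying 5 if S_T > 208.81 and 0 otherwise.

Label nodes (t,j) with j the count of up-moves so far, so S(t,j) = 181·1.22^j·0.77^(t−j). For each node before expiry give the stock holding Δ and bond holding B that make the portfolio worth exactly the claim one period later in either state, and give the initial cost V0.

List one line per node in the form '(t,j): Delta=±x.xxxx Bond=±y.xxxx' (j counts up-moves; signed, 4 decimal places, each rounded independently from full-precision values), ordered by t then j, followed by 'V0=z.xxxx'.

Since d<R<u, set p* = (R−d)/(u−d) = 0.5556; price each node as the discounted p*-expectation of its children.
At expiry t=2: V(2,0)=0.0000, V(2,1)=0.0000, V(2,2)=5.0000
(1,0): S=139.3700. Δ = (V_up−V_dn)/(S_up−S_dn) = (0.0000−0.0000)/(170.0314−107.3149) = 0.0000. V = [p*·0.0000 + (1−p*)·0.0000]/1.02 = 0.0000. B = V − Δ·S = 0.0000.
(1,1): S=220.8200. Δ = (V_up−V_dn)/(S_up−S_dn) = (5.0000−0.0000)/(269.4004−170.0314) = 0.0503. V = [p*·5.0000 + (1−p*)·0.0000]/1.02 = 2.7233. B = V − Δ·S = -8.3878.
(0,0): S=181.0000. Δ = (V_up−V_dn)/(S_up−S_dn) = (2.7233−0.0000)/(220.8200−139.3700) = 0.0334. V = [p*·2.7233 + (1−p*)·0.0000]/1.02 = 1.4833. B = V − Δ·S = -4.5685.
Check: Δ(0,0)·S0 + B(0,0) = 1.4833 = V0.

(0,0): Delta=0.0334 Bond=-4.5685
(1,0): Delta=0.0000 Bond=0.0000
(1,1): Delta=0.0503 Bond=-8.3878
V0=1.4833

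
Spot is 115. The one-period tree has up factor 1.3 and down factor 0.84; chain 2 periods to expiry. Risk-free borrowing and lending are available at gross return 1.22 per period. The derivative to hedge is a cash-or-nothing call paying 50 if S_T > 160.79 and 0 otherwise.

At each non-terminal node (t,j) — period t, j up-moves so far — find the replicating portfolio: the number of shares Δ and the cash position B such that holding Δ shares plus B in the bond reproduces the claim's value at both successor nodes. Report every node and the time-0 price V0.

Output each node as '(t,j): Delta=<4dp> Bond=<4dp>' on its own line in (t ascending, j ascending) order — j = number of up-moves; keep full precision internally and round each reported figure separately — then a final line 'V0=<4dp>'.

(0,0): Delta=0.6400 Bond=-50.6754
(1,0): Delta=0.0000 Bond=0.0000
(1,1): Delta=0.7271 Bond=-74.8396
V0=22.9246

Risk-neutral probability p* = (R−d)/(u−d) = (1.22−0.84)/(1.3−0.84) = 0.8261.
Payoff layer (t=2): V(2,0)=0.0000, V(2,1)=0.0000, V(2,2)=50.0000
  t=1,j=0: stock 96.6000 → up 125.5800 (V=0.0000), down 81.1440 (V=0.0000). Price 0.0000; hedge Δ=0.0000, bond B=0.0000.
  t=1,j=1: stock 149.5000 → up 194.3500 (V=50.0000), down 125.5800 (V=0.0000). Price 33.8560; hedge Δ=0.7271, bond B=-74.8396.
  t=0,j=0: stock 115.0000 → up 149.5000 (V=33.8560), down 96.6000 (V=0.0000). Price 22.9246; hedge Δ=0.6400, bond B=-50.6754.
Each (Δ,B) replicates both successor values, so the strategy is self-financing and V0 is arbitrage-free.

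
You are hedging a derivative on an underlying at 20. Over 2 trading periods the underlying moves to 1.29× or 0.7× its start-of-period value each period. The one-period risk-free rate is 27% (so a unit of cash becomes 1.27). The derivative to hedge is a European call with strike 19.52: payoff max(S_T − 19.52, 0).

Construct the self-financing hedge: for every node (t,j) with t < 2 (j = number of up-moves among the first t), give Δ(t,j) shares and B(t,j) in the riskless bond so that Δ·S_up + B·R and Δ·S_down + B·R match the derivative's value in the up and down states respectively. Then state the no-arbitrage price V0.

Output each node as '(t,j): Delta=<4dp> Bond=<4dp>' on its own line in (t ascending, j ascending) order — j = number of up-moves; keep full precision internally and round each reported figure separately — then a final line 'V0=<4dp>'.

Since d<R<u, set p* = (R−d)/(u−d) = 0.9661; price each node as the discounted p*-expectation of its children.
Terminal values V(2,·): V(2,0)=0.0000, V(2,1)=0.0000, V(2,2)=13.7620
Node (1,0) S=14.0000: V=(p*·0.0000+(1−p*)·0.0000)/1.27=0.0000; Δ=(0.0000−0.0000)/(18.0600−9.8000)=0.0000; B=V−Δ·S=0.0000
Node (1,1) S=25.8000: V=(p*·13.7620+(1−p*)·0.0000)/1.27=10.4689; Δ=(13.7620−0.0000)/(33.2820−18.0600)=0.9041; B=V−Δ·S=-12.8565
Node (0,0) S=20.0000: V=(p*·10.4689+(1−p*)·0.0000)/1.27=7.9638; Δ=(10.4689−0.0000)/(25.8000−14.0000)=0.8872; B=V−Δ·S=-9.7801
Root portfolio cost Δ·20+B reproduces V0=7.9638.

(0,0): Delta=0.8872 Bond=-9.7801
(1,0): Delta=0.0000 Bond=0.0000
(1,1): Delta=0.9041 Bond=-12.8565
V0=7.9638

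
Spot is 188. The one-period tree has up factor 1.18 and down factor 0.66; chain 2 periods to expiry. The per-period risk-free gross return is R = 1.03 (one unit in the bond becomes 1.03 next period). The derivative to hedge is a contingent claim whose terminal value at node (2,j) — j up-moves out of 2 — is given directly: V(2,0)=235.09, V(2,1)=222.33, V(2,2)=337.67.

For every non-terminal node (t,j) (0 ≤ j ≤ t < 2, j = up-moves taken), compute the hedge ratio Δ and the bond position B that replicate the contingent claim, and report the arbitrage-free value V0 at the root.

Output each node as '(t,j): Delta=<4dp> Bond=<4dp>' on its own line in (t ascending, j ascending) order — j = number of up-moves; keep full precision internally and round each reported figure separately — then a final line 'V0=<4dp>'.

The replicating-portfolio and risk-neutral prices coincide; use p* = (1.03−0.66)/(1.18−0.66) = 0.7115 for the latter.
At expiry t=2: V(2,0)=235.0900, V(2,1)=222.3300, V(2,2)=337.6700
Node (1,0) S=124.0800: V=(p*·222.3300+(1−p*)·235.0900)/1.03=219.4279; Δ=(222.3300−235.0900)/(146.4144−81.8928)=-0.1978; B=V−Δ·S=243.9664
Node (1,1) S=221.8400: V=(p*·337.6700+(1−p*)·222.3300)/1.03=295.5329; Δ=(337.6700−222.3300)/(261.7712−146.4144)=0.9999; B=V−Δ·S=73.7252
Node (0,0) S=188.0000: V=(p*·295.5329+(1−p*)·219.4279)/1.03=265.6112; Δ=(295.5329−219.4279)/(221.8400−124.0800)=0.7785; B=V−Δ·S=119.2555
Each (Δ,B) replicates both successor values, so the strategy is self-financing and V0 is arbitrage-free.

(0,0): Delta=0.7785 Bond=119.2555
(1,0): Delta=-0.1978 Bond=243.9664
(1,1): Delta=0.9999 Bond=73.7252
V0=265.6112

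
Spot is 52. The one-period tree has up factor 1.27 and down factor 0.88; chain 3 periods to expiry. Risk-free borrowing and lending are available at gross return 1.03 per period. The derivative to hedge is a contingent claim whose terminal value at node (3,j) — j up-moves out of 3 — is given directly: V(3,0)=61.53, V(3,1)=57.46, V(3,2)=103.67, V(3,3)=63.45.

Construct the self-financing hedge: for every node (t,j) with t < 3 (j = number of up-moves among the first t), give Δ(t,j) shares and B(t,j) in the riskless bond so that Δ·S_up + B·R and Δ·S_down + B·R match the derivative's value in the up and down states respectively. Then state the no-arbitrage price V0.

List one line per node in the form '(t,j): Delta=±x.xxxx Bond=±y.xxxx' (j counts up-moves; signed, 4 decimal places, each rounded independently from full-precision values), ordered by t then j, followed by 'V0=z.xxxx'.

The replicating-portfolio and risk-neutral prices coincide; use p* = (1.03−0.88)/(1.27−0.88) = 0.3846 for the latter.
Payoff layer (t=3): V(3,0)=61.5300, V(3,1)=57.4600, V(3,2)=103.6700, V(3,3)=63.4500
Node (2,0) S=40.2688: V=(p*·57.4600+(1−p*)·61.5300)/1.03=58.2181; Δ=(57.4600−61.5300)/(51.1414−35.4365)=-0.2592; B=V−Δ·S=68.6540
Node (2,1) S=58.1152: V=(p*·103.6700+(1−p*)·57.4600)/1.03=73.0418; Δ=(103.6700−57.4600)/(73.8063−51.1414)=2.0388; B=V−Δ·S=-45.4454
Node (2,2) S=83.8708: V=(p*·63.4500+(1−p*)·103.6700)/1.03=85.6318; Δ=(63.4500−103.6700)/(106.5159−73.8063)=-1.2296; B=V−Δ·S=188.7600
Node (1,0) S=45.7600: V=(p*·73.0418+(1−p*)·58.2181)/1.03=62.0578; Δ=(73.0418−58.2181)/(58.1152−40.2688)=0.8306; B=V−Δ·S=24.0482
Node (1,1) S=66.0400: V=(p*·85.6318+(1−p*)·73.0418)/1.03=75.6157; Δ=(85.6318−73.0418)/(83.8708−58.1152)=0.4888; B=V−Δ·S=43.3336
Node (0,0) S=52.0000: V=(p*·75.6157+(1−p*)·62.0578)/1.03=65.3130; Δ=(75.6157−62.0578)/(66.0400−45.7600)=0.6685; B=V−Δ·S=30.5492
Root portfolio cost Δ·52+B reproduces V0=65.3130.

(0,0): Delta=0.6685 Bond=30.5492
(1,0): Delta=0.8306 Bond=24.0482
(1,1): Delta=0.4888 Bond=43.3336
(2,0): Delta=-0.2592 Bond=68.6540
(2,1): Delta=2.0388 Bond=-45.4454
(2,2): Delta=-1.2296 Bond=188.7600
V0=65.3130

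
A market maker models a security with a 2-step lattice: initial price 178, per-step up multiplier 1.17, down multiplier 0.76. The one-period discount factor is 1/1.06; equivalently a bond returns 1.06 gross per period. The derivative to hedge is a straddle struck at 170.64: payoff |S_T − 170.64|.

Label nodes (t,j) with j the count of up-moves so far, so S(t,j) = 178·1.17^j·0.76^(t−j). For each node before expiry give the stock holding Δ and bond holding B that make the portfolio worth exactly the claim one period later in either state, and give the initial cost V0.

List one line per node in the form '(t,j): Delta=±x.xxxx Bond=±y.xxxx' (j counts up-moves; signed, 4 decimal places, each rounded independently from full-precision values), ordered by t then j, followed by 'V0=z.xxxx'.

(0,0): Delta=0.3814 Bond=-24.4310
(1,0): Delta=-1.0000 Bond=160.9811
(1,1): Delta=0.7104 Bond=-94.4187
V0=43.4611

Risk-neutral probability p* = (R−d)/(u−d) = (1.06−0.76)/(1.17−0.76) = 0.7317.
At expiry t=2: V(2,0)=67.8272, V(2,1)=12.3624, V(2,2)=73.0242
  t=1,j=0: stock 135.2800 → up 158.2776 (V=12.3624), down 102.8128 (V=67.8272). Price 25.7011; hedge Δ=-1.0000, bond B=160.9811.
  t=1,j=1: stock 208.2600 → up 243.6642 (V=73.0242), down 158.2776 (V=12.3624). Price 53.5369; hedge Δ=0.7104, bond B=-94.4187.
  t=0,j=0: stock 178.0000 → up 208.2600 (V=53.5369), down 135.2800 (V=25.7011). Price 43.4611; hedge Δ=0.3814, bond B=-24.4310.
Root portfolio cost Δ·178+B reproduces V0=43.4611.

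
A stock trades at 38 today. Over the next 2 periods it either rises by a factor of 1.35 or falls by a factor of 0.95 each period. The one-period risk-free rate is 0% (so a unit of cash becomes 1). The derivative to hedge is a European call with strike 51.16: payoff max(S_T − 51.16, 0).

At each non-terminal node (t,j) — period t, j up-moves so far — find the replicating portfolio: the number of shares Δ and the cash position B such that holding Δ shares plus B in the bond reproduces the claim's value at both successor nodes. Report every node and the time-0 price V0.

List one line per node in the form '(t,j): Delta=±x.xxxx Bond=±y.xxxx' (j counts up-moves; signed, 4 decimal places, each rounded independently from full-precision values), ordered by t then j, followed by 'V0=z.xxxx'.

(0,0): Delta=0.1488 Bond=-5.3720
(1,0): Delta=0.0000 Bond=0.0000
(1,1): Delta=0.8818 Bond=-42.9756
V0=0.2827

Risk-neutral probability p* = (R−d)/(u−d) = (1−0.95)/(1.35−0.95) = 0.1250.
Terminal values V(2,·): V(2,0)=0.0000, V(2,1)=0.0000, V(2,2)=18.0950
(1,0): S=36.1000. Δ = (V_up−V_dn)/(S_up−S_dn) = (0.0000−0.0000)/(48.7350−34.2950) = 0.0000. V = [p*·0.0000 + (1−p*)·0.0000]/1 = 0.0000. B = V − Δ·S = 0.0000.
(1,1): S=51.3000. Δ = (V_up−V_dn)/(S_up−S_dn) = (18.0950−0.0000)/(69.2550−48.7350) = 0.8818. V = [p*·18.0950 + (1−p*)·0.0000]/1 = 2.2619. B = V − Δ·S = -42.9756.
(0,0): S=38.0000. Δ = (V_up−V_dn)/(S_up−S_dn) = (2.2619−0.0000)/(51.3000−36.1000) = 0.1488. V = [p*·2.2619 + (1−p*)·0.0000]/1 = 0.2827. B = V − Δ·S = -5.3720.
Check: Δ(0,0)·S0 + B(0,0) = 0.2827 = V0.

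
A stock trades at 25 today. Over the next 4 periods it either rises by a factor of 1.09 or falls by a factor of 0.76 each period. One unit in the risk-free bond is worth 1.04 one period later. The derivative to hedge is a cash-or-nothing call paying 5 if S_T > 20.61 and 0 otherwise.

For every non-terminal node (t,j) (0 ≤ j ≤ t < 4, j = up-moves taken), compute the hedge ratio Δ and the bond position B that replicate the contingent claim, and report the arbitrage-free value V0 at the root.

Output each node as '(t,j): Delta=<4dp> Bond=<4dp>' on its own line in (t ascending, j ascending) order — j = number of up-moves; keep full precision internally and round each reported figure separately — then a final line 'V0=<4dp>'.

Risk-neutral probability p* = (R−d)/(u−d) = (1.04−0.76)/(1.09−0.76) = 0.8485.
At expiry t=4: V(4,0)=0.0000, V(4,1)=0.0000, V(4,2)=0.0000, V(4,3)=5.0000, V(4,4)=5.0000
  t=3,j=0: stock 10.9744 → up 11.9621 (V=0.0000), down 8.3405 (V=0.0000). Price 0.0000; hedge Δ=0.0000, bond B=0.0000.
  t=3,j=1: stock 15.7396 → up 17.1562 (V=0.0000), down 11.9621 (V=0.0000). Price 0.0000; hedge Δ=0.0000, bond B=0.0000.
  t=3,j=2: stock 22.5739 → up 24.6056 (V=5.0000), down 17.1562 (V=0.0000). Price 4.0793; hedge Δ=0.6712, bond B=-11.0723.
  t=3,j=3: stock 32.3757 → up 35.2895 (V=5.0000), down 24.6056 (V=5.0000). Price 4.8077; hedge Δ=0.0000, bond B=4.8077.
  t=2,j=0: stock 14.4400 → up 15.7396 (V=0.0000), down 10.9744 (V=0.0000). Price 0.0000; hedge Δ=0.0000, bond B=0.0000.
  t=2,j=1: stock 20.7100 → up 22.5739 (V=4.0793), down 15.7396 (V=0.0000). Price 3.3281; hedge Δ=0.5969, bond B=-9.0333.
  t=2,j=2: stock 29.7025 → up 32.3757 (V=4.8077), down 22.5739 (V=4.0793). Price 4.5167; hedge Δ=0.0743, bond B=2.3093.
  t=1,j=0: stock 19.0000 → up 20.7100 (V=3.3281), down 14.4400 (V=0.0000). Price 2.7152; hedge Δ=0.5308, bond B=-7.3698.
  t=1,j=1: stock 27.2500 → up 29.7025 (V=4.5167), down 20.7100 (V=3.3281). Price 4.1698; hedge Δ=0.1322, bond B=0.5680.
  t=0,j=0: stock 25.0000 → up 27.2500 (V=4.1698), down 19.0000 (V=2.7152). Price 3.7975; hedge Δ=0.1763, bond B=-0.6103.
Each (Δ,B) replicates both successor values, so the strategy is self-financing and V0 is arbitrage-free.

(0,0): Delta=0.1763 Bond=-0.6103
(1,0): Delta=0.5308 Bond=-7.3698
(1,1): Delta=0.1322 Bond=0.5680
(2,0): Delta=0.0000 Bond=0.0000
(2,1): Delta=0.5969 Bond=-9.0333
(2,2): Delta=0.0743 Bond=2.3093
(3,0): Delta=0.0000 Bond=0.0000
(3,1): Delta=0.0000 Bond=0.0000
(3,2): Delta=0.6712 Bond=-11.0723
(3,3): Delta=0.0000 Bond=4.8077
V0=3.7975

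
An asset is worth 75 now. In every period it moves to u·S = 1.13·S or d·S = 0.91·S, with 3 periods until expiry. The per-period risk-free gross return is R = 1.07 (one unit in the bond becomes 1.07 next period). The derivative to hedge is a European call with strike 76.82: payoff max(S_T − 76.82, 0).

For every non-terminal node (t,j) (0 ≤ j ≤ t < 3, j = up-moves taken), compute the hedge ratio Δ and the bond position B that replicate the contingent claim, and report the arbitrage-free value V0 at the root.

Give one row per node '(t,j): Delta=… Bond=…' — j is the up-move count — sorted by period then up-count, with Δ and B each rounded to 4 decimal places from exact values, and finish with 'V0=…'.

(0,0): Delta=0.8068 Bond=-47.0022
(1,0): Delta=0.4675 Bond=-27.1383
(1,1): Delta=0.9092 Bond=-58.9751
(2,0): Delta=0.0000 Bond=0.0000
(2,1): Delta=0.6087 Bond=-39.9272
(2,2): Delta=1.0000 Bond=-71.7944
V0=13.5076

Risk-neutral probability p* = (R−d)/(u−d) = (1.07−0.91)/(1.13−0.91) = 0.7273.
Payoff layer (t=3): V(3,0)=0.0000, V(3,1)=0.0000, V(3,2)=10.3284, V(3,3)=31.3973
  t=2,j=0: stock 62.1075 → up 70.1815 (V=0.0000), down 56.5178 (V=0.0000). Price 0.0000; hedge Δ=0.0000, bond B=0.0000.
  t=2,j=1: stock 77.1225 → up 87.1484 (V=10.3284), down 70.1815 (V=0.0000). Price 7.0202; hedge Δ=0.6087, bond B=-39.9272.
  t=2,j=2: stock 95.7675 → up 108.2173 (V=31.3973), down 87.1484 (V=10.3284). Price 23.9731; hedge Δ=1.0000, bond B=-71.7944.
  t=1,j=0: stock 68.2500 → up 77.1225 (V=7.0202), down 62.1075 (V=0.0000). Price 4.7716; hedge Δ=0.4675, bond B=-27.1383.
  t=1,j=1: stock 84.7500 → up 95.7675 (V=23.9731), down 77.1225 (V=7.0202). Price 18.0837; hedge Δ=0.9092, bond B=-58.9751.
  t=0,j=0: stock 75.0000 → up 84.7500 (V=18.0837), down 68.2500 (V=4.7716). Price 13.5076; hedge Δ=0.8068, bond B=-47.0022.
The time-0 hedge costs 13.5076, which is the no-arbitrage price.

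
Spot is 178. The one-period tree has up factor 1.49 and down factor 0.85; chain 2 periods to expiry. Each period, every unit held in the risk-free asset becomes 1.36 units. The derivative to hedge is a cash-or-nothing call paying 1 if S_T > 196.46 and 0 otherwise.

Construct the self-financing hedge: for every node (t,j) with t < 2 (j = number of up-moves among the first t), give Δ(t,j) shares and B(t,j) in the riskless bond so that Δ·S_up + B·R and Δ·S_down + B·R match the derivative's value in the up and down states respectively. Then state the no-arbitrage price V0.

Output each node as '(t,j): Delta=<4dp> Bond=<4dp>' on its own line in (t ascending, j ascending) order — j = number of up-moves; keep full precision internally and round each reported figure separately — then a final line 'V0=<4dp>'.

(0,0): Delta=0.0013 Bond=0.2850
(1,0): Delta=0.0103 Bond=-0.9766
(1,1): Delta=0.0000 Bond=0.7353
V0=0.5184

Under the risk-neutral measure, an up-move has probability p* = (R−d)/(u−d) = 0.7969 and values discount at R = 1.36.
Terminal payoffs: V(2,0)=0.0000, V(2,1)=1.0000, V(2,2)=1.0000
(1,0): S=151.3000. Δ = (V_up−V_dn)/(S_up−S_dn) = (1.0000−0.0000)/(225.4370−128.6050) = 0.0103. V = [p*·1.0000 + (1−p*)·0.0000]/1.36 = 0.5859. B = V − Δ·S = -0.9766.
(1,1): S=265.2200. Δ = (V_up−V_dn)/(S_up−S_dn) = (1.0000−1.0000)/(395.1778−225.4370) = 0.0000. V = [p*·1.0000 + (1−p*)·1.0000]/1.36 = 0.7353. B = V − Δ·S = 0.7353.
(0,0): S=178.0000. Δ = (V_up−V_dn)/(S_up−S_dn) = (0.7353−0.5859)/(265.2200−151.3000) = 0.0013. V = [p*·0.7353 + (1−p*)·0.5859]/1.36 = 0.5184. B = V − Δ·S = 0.2850.
Self-financing check: at every node Δ·S+B equals the discounted successor values.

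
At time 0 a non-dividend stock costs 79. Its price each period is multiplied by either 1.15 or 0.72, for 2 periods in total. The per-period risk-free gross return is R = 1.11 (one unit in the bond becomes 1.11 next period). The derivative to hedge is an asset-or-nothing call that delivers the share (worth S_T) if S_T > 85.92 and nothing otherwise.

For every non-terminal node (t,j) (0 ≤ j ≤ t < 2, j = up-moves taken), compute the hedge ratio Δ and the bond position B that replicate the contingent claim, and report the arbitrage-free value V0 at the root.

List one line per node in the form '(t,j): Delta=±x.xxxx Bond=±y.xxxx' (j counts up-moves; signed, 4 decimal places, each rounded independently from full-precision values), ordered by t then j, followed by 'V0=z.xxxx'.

The replicating-portfolio and risk-neutral prices coincide; use p* = (1.11−0.72)/(1.15−0.72) = 0.9070 for the latter.
At expiry t=2: V(2,0)=0.0000, V(2,1)=0.0000, V(2,2)=104.4775
  t=1,j=0: stock 56.8800 → up 65.4120 (V=0.0000), down 40.9536 (V=0.0000). Price 0.0000; hedge Δ=0.0000, bond B=0.0000.
  t=1,j=1: stock 90.8500 → up 104.4775 (V=104.4775), down 65.4120 (V=0.0000). Price 85.3682; hedge Δ=2.6744, bond B=-157.6028.
  t=0,j=0: stock 79.0000 → up 90.8500 (V=85.3682), down 56.8800 (V=0.0000). Price 69.7540; hedge Δ=2.5130, bond B=-128.7766.
The time-0 hedge costs 69.7540, which is the no-arbitrage price.

(0,0): Delta=2.5130 Bond=-128.7766
(1,0): Delta=0.0000 Bond=0.0000
(1,1): Delta=2.6744 Bond=-157.6028
V0=69.7540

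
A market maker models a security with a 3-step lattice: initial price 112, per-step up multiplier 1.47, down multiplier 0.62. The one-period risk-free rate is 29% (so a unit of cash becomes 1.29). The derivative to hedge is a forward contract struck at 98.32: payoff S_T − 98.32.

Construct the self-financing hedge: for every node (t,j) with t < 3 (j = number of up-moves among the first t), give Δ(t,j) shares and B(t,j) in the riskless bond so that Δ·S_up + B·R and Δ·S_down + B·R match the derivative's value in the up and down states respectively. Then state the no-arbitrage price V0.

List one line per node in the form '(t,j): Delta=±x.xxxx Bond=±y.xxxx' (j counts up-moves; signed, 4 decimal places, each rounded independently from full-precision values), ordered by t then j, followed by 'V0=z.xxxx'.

(0,0): Delta=1.0000 Bond=-45.8008
(1,0): Delta=1.0000 Bond=-59.0830
(1,1): Delta=1.0000 Bond=-59.0830
(2,0): Delta=1.0000 Bond=-76.2171
(2,1): Delta=1.0000 Bond=-76.2171
(2,2): Delta=1.0000 Bond=-76.2171
V0=66.1992

Since d<R<u, set p* = (R−d)/(u−d) = 0.7882; price each node as the discounted p*-expectation of its children.
Payoff layer (t=3): V(3,0)=-71.6273, V(3,1)=-35.0324, V(3,2)=51.7329, V(3,3)=257.4506
Node (2,0) S=43.0528: V=(p*·-35.0324+(1−p*)·-71.6273)/1.29=-33.1643; Δ=(-35.0324−-71.6273)/(63.2876−26.6927)=1.0000; B=V−Δ·S=-76.2171
Node (2,1) S=102.0768: V=(p*·51.7329+(1−p*)·-35.0324)/1.29=25.8597; Δ=(51.7329−-35.0324)/(150.0529−63.2876)=1.0000; B=V−Δ·S=-76.2171
Node (2,2) S=242.0208: V=(p*·257.4506+(1−p*)·51.7329)/1.29=165.8037; Δ=(257.4506−51.7329)/(355.7706−150.0529)=1.0000; B=V−Δ·S=-76.2171
Node (1,0) S=69.4400: V=(p*·25.8597+(1−p*)·-33.1643)/1.29=10.3570; Δ=(25.8597−-33.1643)/(102.0768−43.0528)=1.0000; B=V−Δ·S=-59.0830
Node (1,1) S=164.6400: V=(p*·165.8037+(1−p*)·25.8597)/1.29=105.5570; Δ=(165.8037−25.8597)/(242.0208−102.0768)=1.0000; B=V−Δ·S=-59.0830
Node (0,0) S=112.0000: V=(p*·105.5570+(1−p*)·10.3570)/1.29=66.1992; Δ=(105.5570−10.3570)/(164.6400−69.4400)=1.0000; B=V−Δ·S=-45.8008
Each (Δ,B) replicates both successor values, so the strategy is self-financing and V0 is arbitrage-free.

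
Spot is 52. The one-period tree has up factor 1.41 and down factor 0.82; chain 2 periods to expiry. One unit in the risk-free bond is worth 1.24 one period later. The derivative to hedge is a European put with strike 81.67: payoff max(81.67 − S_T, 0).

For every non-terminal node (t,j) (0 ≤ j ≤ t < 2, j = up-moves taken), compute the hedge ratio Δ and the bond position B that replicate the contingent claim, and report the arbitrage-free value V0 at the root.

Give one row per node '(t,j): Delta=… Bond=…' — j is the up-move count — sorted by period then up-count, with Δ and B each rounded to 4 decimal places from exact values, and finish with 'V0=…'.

Risk-neutral probability p* = (R−d)/(u−d) = (1.24−0.82)/(1.41−0.82) = 0.7119.
Terminal values V(2,·): V(2,0)=46.7052, V(2,1)=21.5476, V(2,2)=0.0000
(1,0): S=42.6400. Δ = (V_up−V_dn)/(S_up−S_dn) = (21.5476−46.7052)/(60.1224−34.9648) = -1.0000. V = [p*·21.5476 + (1−p*)·46.7052]/1.24 = 23.2229. B = V − Δ·S = 65.8629.
(1,1): S=73.3200. Δ = (V_up−V_dn)/(S_up−S_dn) = (0.0000−21.5476)/(103.3812−60.1224) = -0.4981. V = [p*·0.0000 + (1−p*)·21.5476]/1.24 = 5.0070. B = V − Δ·S = 41.5283.
(0,0): S=52.0000. Δ = (V_up−V_dn)/(S_up−S_dn) = (5.0070−23.2229)/(73.3200−42.6400) = -0.5937. V = [p*·5.0070 + (1−p*)·23.2229]/1.24 = 8.2707. B = V − Δ·S = 39.1451.
Self-financing check: at every node Δ·S+B equals the discounted successor values.

(0,0): Delta=-0.5937 Bond=39.1451
(1,0): Delta=-1.0000 Bond=65.8629
(1,1): Delta=-0.4981 Bond=41.5283
V0=8.2707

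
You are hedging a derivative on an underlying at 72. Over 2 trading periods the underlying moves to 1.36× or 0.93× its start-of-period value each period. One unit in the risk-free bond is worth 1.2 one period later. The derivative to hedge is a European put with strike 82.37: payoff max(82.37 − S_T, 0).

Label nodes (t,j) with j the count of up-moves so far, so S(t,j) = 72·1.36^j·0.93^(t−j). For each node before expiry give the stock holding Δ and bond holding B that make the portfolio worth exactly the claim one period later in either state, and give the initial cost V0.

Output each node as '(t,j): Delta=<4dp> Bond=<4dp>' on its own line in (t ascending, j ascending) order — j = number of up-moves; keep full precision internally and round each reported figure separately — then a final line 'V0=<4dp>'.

(0,0): Delta=-0.2013 Bond=16.4246
(1,0): Delta=-0.6980 Bond=52.9694
(1,1): Delta=0.0000 Bond=0.0000
V0=1.9323

Risk-neutral probability p* = (R−d)/(u−d) = (1.2−0.93)/(1.36−0.93) = 0.6279.
Terminal payoffs: V(2,0)=20.0972, V(2,1)=0.0000, V(2,2)=0.0000
  t=1,j=0: stock 66.9600 → up 91.0656 (V=0.0000), down 62.2728 (V=20.0972). Price 6.2317; hedge Δ=-0.6980, bond B=52.9694.
  t=1,j=1: stock 97.9200 → up 133.1712 (V=0.0000), down 91.0656 (V=0.0000). Price 0.0000; hedge Δ=0.0000, bond B=0.0000.
  t=0,j=0: stock 72.0000 → up 97.9200 (V=0.0000), down 66.9600 (V=6.2317). Price 1.9323; hedge Δ=-0.2013, bond B=16.4246.
Check: Δ(0,0)·S0 + B(0,0) = 1.9323 = V0.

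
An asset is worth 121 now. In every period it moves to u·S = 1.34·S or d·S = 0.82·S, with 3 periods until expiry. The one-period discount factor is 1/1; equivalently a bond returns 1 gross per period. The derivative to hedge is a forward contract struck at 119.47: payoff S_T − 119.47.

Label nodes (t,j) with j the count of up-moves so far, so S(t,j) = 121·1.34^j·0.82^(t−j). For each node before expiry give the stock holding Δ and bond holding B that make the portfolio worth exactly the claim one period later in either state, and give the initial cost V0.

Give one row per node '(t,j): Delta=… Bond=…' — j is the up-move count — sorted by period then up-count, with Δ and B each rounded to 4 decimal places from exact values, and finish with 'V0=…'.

(0,0): Delta=1.0000 Bond=-119.4700
(1,0): Delta=1.0000 Bond=-119.4700
(1,1): Delta=1.0000 Bond=-119.4700
(2,0): Delta=1.0000 Bond=-119.4700
(2,1): Delta=1.0000 Bond=-119.4700
(2,2): Delta=1.0000 Bond=-119.4700
V0=1.5300

No-arbitrage ⇒ martingale measure with p* = (R−d)/(u−d) = 0.3462.
Terminal values V(3,·): V(3,0)=-52.7545, V(3,1)=-10.4471, V(3,2)=58.6894, V(3,3)=171.6686
(2,0): S=81.3604. Δ = (V_up−V_dn)/(S_up−S_dn) = (-10.4471−-52.7545)/(109.0229−66.7155) = 1.0000. V = [p*·-10.4471 + (1−p*)·-52.7545]/1 = -38.1096. B = V − Δ·S = -119.4700.
(2,1): S=132.9548. Δ = (V_up−V_dn)/(S_up−S_dn) = (58.6894−-10.4471)/(178.1594−109.0229) = 1.0000. V = [p*·58.6894 + (1−p*)·-10.4471]/1 = 13.4848. B = V − Δ·S = -119.4700.
(2,2): S=217.2676. Δ = (V_up−V_dn)/(S_up−S_dn) = (171.6686−58.6894)/(291.1386−178.1594) = 1.0000. V = [p*·171.6686 + (1−p*)·58.6894]/1 = 97.7976. B = V − Δ·S = -119.4700.
(1,0): S=99.2200. Δ = (V_up−V_dn)/(S_up−S_dn) = (13.4848−-38.1096)/(132.9548−81.3604) = 1.0000. V = [p*·13.4848 + (1−p*)·-38.1096]/1 = -20.2500. B = V − Δ·S = -119.4700.
(1,1): S=162.1400. Δ = (V_up−V_dn)/(S_up−S_dn) = (97.7976−13.4848)/(217.2676−132.9548) = 1.0000. V = [p*·97.7976 + (1−p*)·13.4848]/1 = 42.6700. B = V − Δ·S = -119.4700.
(0,0): S=121.0000. Δ = (V_up−V_dn)/(S_up−S_dn) = (42.6700−-20.2500)/(162.1400−99.2200) = 1.0000. V = [p*·42.6700 + (1−p*)·-20.2500]/1 = 1.5300. B = V − Δ·S = -119.4700.
Self-financing check: at every node Δ·S+B equals the discounted successor values.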